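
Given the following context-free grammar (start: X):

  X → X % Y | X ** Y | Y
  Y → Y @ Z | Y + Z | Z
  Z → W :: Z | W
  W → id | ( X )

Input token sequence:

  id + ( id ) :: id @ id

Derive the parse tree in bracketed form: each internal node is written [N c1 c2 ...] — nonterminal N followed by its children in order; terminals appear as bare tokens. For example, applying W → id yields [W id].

X
Y
Y @ Z
Y + Z @ Z
Z + Z @ Z
W + Z @ Z
id + Z @ Z
id + W :: Z @ Z
id + ( X ) :: Z @ Z
id + ( Y ) :: Z @ Z
id + ( Z ) :: Z @ Z
id + ( W ) :: Z @ Z
id + ( id ) :: Z @ Z
id + ( id ) :: W @ Z
id + ( id ) :: id @ Z
id + ( id ) :: id @ W
id + ( id ) :: id @ id

[X [Y [Y [Y [Z [W id]]] + [Z [W ( [X [Y [Z [W id]]]] )] :: [Z [W id]]]] @ [Z [W id]]]]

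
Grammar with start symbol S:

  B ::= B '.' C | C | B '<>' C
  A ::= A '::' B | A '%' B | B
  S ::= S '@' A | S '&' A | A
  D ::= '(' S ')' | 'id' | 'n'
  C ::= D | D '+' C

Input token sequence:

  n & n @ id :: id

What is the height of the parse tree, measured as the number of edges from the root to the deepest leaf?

7

[S [S [S [A [B [C [D n]]]]] & [A [B [C [D n]]]]] @ [A [A [B [C [D id]]]] :: [B [C [D id]]]]]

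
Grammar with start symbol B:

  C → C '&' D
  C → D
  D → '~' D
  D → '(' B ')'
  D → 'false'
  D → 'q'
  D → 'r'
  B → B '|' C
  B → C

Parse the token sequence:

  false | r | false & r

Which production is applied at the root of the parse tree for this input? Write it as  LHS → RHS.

B → B '|' C

[B [B [B [C [D false]]] | [C [D r]]] | [C [C [D false]] & [D r]]]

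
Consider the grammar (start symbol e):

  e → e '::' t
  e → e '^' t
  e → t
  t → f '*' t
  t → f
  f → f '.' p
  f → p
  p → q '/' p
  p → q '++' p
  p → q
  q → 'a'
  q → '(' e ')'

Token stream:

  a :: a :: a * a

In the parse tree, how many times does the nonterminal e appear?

3

[e [e [e [t [f [p [q a]]]]] :: [t [f [p [q a]]]]] :: [t [f [p [q a]]] * [t [f [p [q a]]]]]]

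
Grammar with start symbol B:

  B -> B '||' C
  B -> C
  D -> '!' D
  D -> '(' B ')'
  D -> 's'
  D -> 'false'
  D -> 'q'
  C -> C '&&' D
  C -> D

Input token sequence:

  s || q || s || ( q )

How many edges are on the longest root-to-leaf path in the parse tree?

6

[B [B [B [B [C [D s]]] || [C [D q]]] || [C [D s]]] || [C [D ( [B [C [D q]]] )]]]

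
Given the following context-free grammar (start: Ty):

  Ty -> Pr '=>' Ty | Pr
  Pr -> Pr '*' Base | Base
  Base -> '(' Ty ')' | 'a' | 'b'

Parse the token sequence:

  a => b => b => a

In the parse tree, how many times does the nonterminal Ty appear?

[Ty [Pr [Base a]] => [Ty [Pr [Base b]] => [Ty [Pr [Base b]] => [Ty [Pr [Base a]]]]]]

4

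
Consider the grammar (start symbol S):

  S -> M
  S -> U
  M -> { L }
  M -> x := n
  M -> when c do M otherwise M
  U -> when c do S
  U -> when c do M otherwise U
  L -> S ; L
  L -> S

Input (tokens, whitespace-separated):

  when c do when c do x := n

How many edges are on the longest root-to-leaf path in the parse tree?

6

[S [U when c do [S [U when c do [S [M x := n]]]]]]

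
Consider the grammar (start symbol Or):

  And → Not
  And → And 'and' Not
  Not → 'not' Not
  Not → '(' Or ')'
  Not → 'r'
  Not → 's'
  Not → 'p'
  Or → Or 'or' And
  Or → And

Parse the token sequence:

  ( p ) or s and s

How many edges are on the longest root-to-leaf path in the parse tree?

[Or [Or [And [Not ( [Or [And [Not p]]] )]]] or [And [And [Not s]] and [Not s]]]

7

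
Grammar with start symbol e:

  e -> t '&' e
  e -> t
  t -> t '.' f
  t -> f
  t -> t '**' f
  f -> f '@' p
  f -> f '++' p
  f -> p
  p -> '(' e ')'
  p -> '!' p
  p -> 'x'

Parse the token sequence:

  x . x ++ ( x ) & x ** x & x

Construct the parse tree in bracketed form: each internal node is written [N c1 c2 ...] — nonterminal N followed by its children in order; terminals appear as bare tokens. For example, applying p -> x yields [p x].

[e [t [t [f [p x]]] . [f [f [p x]] ++ [p ( [e [t [f [p x]]]] )]]] & [e [t [t [f [p x]]] ** [f [p x]]] & [e [t [f [p x]]]]]]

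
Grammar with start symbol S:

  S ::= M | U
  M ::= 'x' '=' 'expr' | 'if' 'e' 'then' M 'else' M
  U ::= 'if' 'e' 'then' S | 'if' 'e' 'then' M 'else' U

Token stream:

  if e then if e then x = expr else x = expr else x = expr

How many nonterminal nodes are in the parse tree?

6

[S [M if e then [M if e then [M x = expr] else [M x = expr]] else [M x = expr]]]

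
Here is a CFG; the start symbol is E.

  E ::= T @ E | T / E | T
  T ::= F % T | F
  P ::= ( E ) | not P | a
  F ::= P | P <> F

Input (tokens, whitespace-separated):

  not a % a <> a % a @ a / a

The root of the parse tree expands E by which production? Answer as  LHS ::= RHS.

[E [T [F [P not [P a]]] % [T [F [P a] <> [F [P a]]] % [T [F [P a]]]]] @ [E [T [F [P a]]] / [E [T [F [P a]]]]]]

E ::= T @ E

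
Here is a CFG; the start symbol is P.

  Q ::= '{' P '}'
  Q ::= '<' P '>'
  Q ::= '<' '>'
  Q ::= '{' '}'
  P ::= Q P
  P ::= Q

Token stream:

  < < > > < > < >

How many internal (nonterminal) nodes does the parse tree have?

8

[P [Q < [P [Q < >]] >] [P [Q < >] [P [Q < >]]]]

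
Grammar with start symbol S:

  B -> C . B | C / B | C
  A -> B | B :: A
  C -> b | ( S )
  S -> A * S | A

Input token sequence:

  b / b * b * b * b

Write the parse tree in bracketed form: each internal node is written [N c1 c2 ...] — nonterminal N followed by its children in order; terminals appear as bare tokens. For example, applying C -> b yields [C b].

S
A * S
B * S
C / B * S
b / B * S
b / C * S
b / b * S
b / b * A * S
b / b * B * S
b / b * C * S
b / b * b * S
b / b * b * A * S
b / b * b * B * S
b / b * b * C * S
b / b * b * b * S
b / b * b * b * A
b / b * b * b * B
b / b * b * b * C
b / b * b * b * b

[S [A [B [C b] / [B [C b]]]] * [S [A [B [C b]]] * [S [A [B [C b]]] * [S [A [B [C b]]]]]]]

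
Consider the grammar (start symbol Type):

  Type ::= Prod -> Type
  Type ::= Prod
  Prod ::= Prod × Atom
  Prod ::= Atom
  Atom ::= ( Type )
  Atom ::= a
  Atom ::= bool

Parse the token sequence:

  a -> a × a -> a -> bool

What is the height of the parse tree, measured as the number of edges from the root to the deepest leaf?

6

[Type [Prod [Atom a]] -> [Type [Prod [Prod [Atom a]] × [Atom a]] -> [Type [Prod [Atom a]] -> [Type [Prod [Atom bool]]]]]]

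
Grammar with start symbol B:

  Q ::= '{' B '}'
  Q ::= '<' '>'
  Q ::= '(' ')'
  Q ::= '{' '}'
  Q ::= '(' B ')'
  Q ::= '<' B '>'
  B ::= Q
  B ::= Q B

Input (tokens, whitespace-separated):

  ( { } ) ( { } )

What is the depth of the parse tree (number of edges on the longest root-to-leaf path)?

5

[B [Q ( [B [Q { }]] )] [B [Q ( [B [Q { }]] )]]]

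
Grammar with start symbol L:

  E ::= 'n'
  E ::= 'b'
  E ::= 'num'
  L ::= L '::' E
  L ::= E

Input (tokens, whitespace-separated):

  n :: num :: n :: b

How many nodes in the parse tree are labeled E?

4

[L [L [L [L [E n]] :: [E num]] :: [E n]] :: [E b]]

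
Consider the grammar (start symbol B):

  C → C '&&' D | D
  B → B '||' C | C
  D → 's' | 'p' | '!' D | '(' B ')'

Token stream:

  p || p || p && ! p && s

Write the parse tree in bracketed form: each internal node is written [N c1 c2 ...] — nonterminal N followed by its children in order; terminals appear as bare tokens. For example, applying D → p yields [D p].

B
B || C
B || C || C
C || C || C
D || C || C
p || C || C
p || D || C
p || p || C
p || p || C && D
p || p || C && D && D
p || p || D && D && D
p || p || p && D && D
p || p || p && ! D && D
p || p || p && ! p && D
p || p || p && ! p && s

[B [B [B [C [D p]]] || [C [D p]]] || [C [C [C [D p]] && [D ! [D p]]] && [D s]]]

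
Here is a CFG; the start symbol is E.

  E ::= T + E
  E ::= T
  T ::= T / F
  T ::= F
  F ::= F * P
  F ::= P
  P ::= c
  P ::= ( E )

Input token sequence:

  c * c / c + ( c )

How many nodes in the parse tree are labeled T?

[E [T [T [F [F [P c]] * [P c]]] / [F [P c]]] + [E [T [F [P ( [E [T [F [P c]]]] )]]]]]

4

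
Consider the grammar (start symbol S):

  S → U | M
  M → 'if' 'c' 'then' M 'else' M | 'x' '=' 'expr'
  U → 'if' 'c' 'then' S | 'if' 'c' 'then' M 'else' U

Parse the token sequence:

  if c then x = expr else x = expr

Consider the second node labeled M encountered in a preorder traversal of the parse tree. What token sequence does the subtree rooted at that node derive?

x = expr

[S [M if c then [M x = expr] else [M x = expr]]]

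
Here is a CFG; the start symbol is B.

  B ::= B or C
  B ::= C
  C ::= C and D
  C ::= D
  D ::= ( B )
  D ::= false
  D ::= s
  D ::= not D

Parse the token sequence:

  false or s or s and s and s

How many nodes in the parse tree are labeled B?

3

[B [B [B [C [D false]]] or [C [D s]]] or [C [C [C [D s]] and [D s]] and [D s]]]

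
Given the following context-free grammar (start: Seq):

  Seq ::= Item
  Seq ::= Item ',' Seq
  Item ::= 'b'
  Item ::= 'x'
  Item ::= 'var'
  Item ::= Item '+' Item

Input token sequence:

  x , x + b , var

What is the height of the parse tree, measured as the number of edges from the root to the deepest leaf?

[Seq [Item x] , [Seq [Item [Item x] + [Item b]] , [Seq [Item var]]]]

4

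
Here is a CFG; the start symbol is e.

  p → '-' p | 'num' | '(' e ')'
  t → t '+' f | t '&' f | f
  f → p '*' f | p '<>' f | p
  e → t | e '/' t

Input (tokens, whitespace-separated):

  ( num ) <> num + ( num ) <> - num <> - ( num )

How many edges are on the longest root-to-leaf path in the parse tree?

11

[e [t [t [f [p ( [e [t [f [p num]]]] )] <> [f [p num]]]] + [f [p ( [e [t [f [p num]]]] )] <> [f [p - [p num]] <> [f [p - [p ( [e [t [f [p num]]]] )]]]]]]]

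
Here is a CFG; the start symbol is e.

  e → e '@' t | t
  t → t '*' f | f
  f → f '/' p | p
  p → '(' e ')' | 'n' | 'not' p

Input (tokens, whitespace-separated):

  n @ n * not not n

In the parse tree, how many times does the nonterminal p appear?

[e [e [t [f [p n]]]] @ [t [t [f [p n]]] * [f [p not [p not [p n]]]]]]

5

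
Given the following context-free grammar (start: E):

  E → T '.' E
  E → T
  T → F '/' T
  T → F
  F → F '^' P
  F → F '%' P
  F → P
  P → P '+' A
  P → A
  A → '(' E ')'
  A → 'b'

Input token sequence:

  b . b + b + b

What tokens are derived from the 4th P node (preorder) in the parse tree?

[E [T [F [P [A b]]]] . [E [T [F [P [P [P [A b]] + [A b]] + [A b]]]]]]

b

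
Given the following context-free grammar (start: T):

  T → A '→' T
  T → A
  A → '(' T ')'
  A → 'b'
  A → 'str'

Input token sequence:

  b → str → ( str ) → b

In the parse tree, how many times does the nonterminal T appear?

5

[T [A b] → [T [A str] → [T [A ( [T [A str]] )] → [T [A b]]]]]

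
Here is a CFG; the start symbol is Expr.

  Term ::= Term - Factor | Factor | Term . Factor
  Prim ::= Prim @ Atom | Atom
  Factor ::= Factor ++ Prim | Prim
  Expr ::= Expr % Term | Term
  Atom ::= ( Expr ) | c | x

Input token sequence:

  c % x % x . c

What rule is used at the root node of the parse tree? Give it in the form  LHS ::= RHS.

[Expr [Expr [Expr [Term [Factor [Prim [Atom c]]]]] % [Term [Factor [Prim [Atom x]]]]] % [Term [Term [Factor [Prim [Atom x]]]] . [Factor [Prim [Atom c]]]]]

Expr ::= Expr % Term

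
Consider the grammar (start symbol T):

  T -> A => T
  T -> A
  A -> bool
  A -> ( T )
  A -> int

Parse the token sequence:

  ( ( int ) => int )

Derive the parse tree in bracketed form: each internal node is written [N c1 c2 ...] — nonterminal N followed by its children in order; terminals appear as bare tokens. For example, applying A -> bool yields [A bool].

T
A
( T )
( A => T )
( ( T ) => T )
( ( A ) => T )
( ( int ) => T )
( ( int ) => A )
( ( int ) => int )

[T [A ( [T [A ( [T [A int]] )] => [T [A int]]] )]]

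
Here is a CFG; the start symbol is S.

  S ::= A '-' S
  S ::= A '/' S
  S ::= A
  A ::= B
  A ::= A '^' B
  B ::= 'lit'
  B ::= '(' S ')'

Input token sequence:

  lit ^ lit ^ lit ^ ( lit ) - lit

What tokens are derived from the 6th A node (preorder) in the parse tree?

[S [A [A [A [A [B lit]] ^ [B lit]] ^ [B lit]] ^ [B ( [S [A [B lit]]] )]] - [S [A [B lit]]]]

lit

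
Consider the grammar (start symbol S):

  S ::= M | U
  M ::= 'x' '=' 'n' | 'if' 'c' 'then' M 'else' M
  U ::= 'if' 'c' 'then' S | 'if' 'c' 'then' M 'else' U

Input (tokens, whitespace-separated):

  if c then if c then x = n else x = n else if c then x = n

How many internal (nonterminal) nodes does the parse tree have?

8

[S [U if c then [M if c then [M x = n] else [M x = n]] else [U if c then [S [M x = n]]]]]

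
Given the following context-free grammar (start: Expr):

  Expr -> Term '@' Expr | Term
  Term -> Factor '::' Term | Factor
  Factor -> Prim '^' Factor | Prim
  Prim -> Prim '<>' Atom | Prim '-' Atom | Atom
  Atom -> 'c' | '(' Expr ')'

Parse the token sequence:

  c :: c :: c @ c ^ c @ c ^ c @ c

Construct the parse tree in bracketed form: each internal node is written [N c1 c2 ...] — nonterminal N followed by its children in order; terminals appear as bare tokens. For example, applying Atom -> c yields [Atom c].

[Expr [Term [Factor [Prim [Atom c]]] :: [Term [Factor [Prim [Atom c]]] :: [Term [Factor [Prim [Atom c]]]]]] @ [Expr [Term [Factor [Prim [Atom c]] ^ [Factor [Prim [Atom c]]]]] @ [Expr [Term [Factor [Prim [Atom c]] ^ [Factor [Prim [Atom c]]]]] @ [Expr [Term [Factor [Prim [Atom c]]]]]]]]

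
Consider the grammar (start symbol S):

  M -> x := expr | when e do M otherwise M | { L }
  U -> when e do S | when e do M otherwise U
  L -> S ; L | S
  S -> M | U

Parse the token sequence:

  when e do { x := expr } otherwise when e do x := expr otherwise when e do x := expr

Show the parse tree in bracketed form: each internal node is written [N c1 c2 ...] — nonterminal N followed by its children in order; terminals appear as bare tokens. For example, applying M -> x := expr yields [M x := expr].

S
U
when e do M otherwise U
when e do { L } otherwise U
when e do { S } otherwise U
when e do { M } otherwise U
when e do { x := expr } otherwise U
when e do { x := expr } otherwise when e do M otherwise U
when e do { x := expr } otherwise when e do x := expr otherwise U
when e do { x := expr } otherwise when e do x := expr otherwise when e do S
when e do { x := expr } otherwise when e do x := expr otherwise when e do M
when e do { x := expr } otherwise when e do x := expr otherwise when e do x := expr

[S [U when e do [M { [L [S [M x := expr]]] }] otherwise [U when e do [M x := expr] otherwise [U when e do [S [M x := expr]]]]]]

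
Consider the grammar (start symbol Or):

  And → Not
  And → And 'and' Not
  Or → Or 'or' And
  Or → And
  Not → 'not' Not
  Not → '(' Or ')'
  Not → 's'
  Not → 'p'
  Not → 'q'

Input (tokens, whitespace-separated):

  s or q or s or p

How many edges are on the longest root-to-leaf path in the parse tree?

6

[Or [Or [Or [Or [And [Not s]]] or [And [Not q]]] or [And [Not s]]] or [And [Not p]]]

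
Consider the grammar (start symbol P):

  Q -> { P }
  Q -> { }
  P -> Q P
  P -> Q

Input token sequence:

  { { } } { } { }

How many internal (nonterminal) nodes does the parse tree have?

[P [Q { [P [Q { }]] }] [P [Q { }] [P [Q { }]]]]

8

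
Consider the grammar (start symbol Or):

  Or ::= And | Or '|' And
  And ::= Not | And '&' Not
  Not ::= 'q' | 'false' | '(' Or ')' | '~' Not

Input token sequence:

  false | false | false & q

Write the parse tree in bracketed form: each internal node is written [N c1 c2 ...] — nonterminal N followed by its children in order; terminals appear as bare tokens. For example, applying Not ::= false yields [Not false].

Or
Or | And
Or | And | And
And | And | And
Not | And | And
false | And | And
false | Not | And
false | false | And
false | false | And & Not
false | false | Not & Not
false | false | false & Not
false | false | false & q

[Or [Or [Or [And [Not false]]] | [And [Not false]]] | [And [And [Not false]] & [Not q]]]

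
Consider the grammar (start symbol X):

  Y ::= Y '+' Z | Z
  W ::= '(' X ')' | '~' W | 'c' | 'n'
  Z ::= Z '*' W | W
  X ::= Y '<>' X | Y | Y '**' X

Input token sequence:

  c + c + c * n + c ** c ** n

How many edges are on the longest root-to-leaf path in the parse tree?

7

[X [Y [Y [Y [Y [Z [W c]]] + [Z [W c]]] + [Z [Z [W c]] * [W n]]] + [Z [W c]]] ** [X [Y [Z [W c]]] ** [X [Y [Z [W n]]]]]]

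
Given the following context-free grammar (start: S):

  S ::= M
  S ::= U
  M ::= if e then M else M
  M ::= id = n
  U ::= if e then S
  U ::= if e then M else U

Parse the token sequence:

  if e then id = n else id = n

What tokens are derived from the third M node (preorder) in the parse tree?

id = n

[S [M if e then [M id = n] else [M id = n]]]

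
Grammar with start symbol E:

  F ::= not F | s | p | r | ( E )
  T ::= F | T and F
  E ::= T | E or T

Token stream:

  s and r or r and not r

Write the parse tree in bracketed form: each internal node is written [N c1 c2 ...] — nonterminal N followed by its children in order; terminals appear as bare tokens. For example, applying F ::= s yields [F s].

[E [E [T [T [F s]] and [F r]]] or [T [T [F r]] and [F not [F r]]]]

E
E or T
T or T
T and F or T
F and F or T
s and F or T
s and r or T
s and r or T and F
s and r or F and F
s and r or r and F
s and r or r and not F
s and r or r and not r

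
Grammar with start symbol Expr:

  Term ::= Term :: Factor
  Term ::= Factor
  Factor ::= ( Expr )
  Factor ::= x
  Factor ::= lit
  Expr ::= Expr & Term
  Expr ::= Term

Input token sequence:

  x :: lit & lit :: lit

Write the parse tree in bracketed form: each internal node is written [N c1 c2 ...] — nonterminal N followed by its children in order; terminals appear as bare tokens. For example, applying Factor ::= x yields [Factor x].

Expr
Expr & Term
Term & Term
Term :: Factor & Term
Factor :: Factor & Term
x :: Factor & Term
x :: lit & Term
x :: lit & Term :: Factor
x :: lit & Factor :: Factor
x :: lit & lit :: Factor
x :: lit & lit :: lit

[Expr [Expr [Term [Term [Factor x]] :: [Factor lit]]] & [Term [Term [Factor lit]] :: [Factor lit]]]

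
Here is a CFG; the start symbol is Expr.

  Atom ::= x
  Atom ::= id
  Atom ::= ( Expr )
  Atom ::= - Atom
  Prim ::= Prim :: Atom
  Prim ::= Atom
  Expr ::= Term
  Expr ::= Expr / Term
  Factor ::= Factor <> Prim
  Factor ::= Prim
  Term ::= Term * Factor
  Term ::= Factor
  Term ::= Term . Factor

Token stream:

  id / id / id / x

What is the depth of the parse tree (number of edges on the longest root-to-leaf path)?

[Expr [Expr [Expr [Expr [Term [Factor [Prim [Atom id]]]]] / [Term [Factor [Prim [Atom id]]]]] / [Term [Factor [Prim [Atom id]]]]] / [Term [Factor [Prim [Atom x]]]]]

8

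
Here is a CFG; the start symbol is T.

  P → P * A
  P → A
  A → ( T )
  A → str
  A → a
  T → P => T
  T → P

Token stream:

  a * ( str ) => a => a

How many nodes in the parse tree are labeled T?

4

[T [P [P [A a]] * [A ( [T [P [A str]]] )]] => [T [P [A a]] => [T [P [A a]]]]]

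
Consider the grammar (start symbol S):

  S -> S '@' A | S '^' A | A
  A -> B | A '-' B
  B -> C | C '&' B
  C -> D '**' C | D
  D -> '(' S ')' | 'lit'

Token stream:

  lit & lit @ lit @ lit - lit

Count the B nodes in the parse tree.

[S [S [S [A [B [C [D lit]] & [B [C [D lit]]]]]] @ [A [B [C [D lit]]]]] @ [A [A [B [C [D lit]]]] - [B [C [D lit]]]]]

5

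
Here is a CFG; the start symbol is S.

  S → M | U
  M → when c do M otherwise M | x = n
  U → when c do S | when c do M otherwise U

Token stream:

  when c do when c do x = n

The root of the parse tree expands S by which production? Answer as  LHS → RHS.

S → U

[S [U when c do [S [U when c do [S [M x = n]]]]]]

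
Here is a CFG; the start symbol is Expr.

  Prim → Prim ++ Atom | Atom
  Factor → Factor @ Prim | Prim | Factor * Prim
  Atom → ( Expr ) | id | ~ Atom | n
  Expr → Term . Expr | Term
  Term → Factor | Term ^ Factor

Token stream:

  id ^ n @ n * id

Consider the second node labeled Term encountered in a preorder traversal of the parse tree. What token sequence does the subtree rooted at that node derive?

[Expr [Term [Term [Factor [Prim [Atom id]]]] ^ [Factor [Factor [Factor [Prim [Atom n]]] @ [Prim [Atom n]]] * [Prim [Atom id]]]]]

id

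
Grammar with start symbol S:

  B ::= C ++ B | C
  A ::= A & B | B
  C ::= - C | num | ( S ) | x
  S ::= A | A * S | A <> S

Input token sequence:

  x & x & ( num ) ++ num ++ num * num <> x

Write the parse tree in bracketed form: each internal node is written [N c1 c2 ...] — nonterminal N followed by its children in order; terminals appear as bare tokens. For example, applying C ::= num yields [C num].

[S [A [A [A [B [C x]]] & [B [C x]]] & [B [C ( [S [A [B [C num]]]] )] ++ [B [C num] ++ [B [C num]]]]] * [S [A [B [C num]]] <> [S [A [B [C x]]]]]]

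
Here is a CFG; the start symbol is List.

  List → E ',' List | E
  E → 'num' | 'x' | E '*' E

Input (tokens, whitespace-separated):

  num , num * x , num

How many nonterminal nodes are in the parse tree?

[List [E num] , [List [E [E num] * [E x]] , [List [E num]]]]

8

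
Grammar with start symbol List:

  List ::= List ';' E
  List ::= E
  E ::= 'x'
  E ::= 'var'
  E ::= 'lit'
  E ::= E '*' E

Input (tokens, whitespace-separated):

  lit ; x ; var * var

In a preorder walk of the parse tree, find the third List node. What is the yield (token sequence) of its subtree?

[List [List [List [E lit]] ; [E x]] ; [E [E var] * [E var]]]

lit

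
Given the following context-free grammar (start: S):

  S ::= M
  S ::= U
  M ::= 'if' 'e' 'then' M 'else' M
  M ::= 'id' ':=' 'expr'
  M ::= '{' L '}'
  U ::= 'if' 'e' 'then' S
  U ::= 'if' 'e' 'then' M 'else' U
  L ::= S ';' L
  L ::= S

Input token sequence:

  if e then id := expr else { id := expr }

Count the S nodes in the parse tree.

2

[S [M if e then [M id := expr] else [M { [L [S [M id := expr]]] }]]]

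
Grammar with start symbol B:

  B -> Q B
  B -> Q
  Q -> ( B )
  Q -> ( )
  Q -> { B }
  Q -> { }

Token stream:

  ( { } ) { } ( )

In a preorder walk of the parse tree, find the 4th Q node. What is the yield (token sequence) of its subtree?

( )

[B [Q ( [B [Q { }]] )] [B [Q { }] [B [Q ( )]]]]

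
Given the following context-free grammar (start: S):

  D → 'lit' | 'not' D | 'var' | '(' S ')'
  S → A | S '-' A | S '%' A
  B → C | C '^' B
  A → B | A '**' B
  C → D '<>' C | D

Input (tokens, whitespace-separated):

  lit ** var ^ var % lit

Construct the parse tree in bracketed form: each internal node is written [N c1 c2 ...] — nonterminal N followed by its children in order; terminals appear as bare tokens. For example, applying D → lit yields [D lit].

S
S % A
A % A
A ** B % A
B ** B % A
C ** B % A
D ** B % A
lit ** B % A
lit ** C ^ B % A
lit ** D ^ B % A
lit ** var ^ B % A
lit ** var ^ C % A
lit ** var ^ D % A
lit ** var ^ var % A
lit ** var ^ var % B
lit ** var ^ var % C
lit ** var ^ var % D
lit ** var ^ var % lit

[S [S [A [A [B [C [D lit]]]] ** [B [C [D var]] ^ [B [C [D var]]]]]] % [A [B [C [D lit]]]]]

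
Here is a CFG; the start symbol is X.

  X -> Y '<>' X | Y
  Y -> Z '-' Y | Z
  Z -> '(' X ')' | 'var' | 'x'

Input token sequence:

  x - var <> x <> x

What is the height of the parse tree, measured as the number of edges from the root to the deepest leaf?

[X [Y [Z x] - [Y [Z var]]] <> [X [Y [Z x]] <> [X [Y [Z x]]]]]

5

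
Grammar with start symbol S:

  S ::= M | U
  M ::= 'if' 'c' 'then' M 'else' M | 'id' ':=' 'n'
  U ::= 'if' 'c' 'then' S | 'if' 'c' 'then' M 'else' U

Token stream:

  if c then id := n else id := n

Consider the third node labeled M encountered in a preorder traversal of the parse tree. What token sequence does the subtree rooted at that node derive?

[S [M if c then [M id := n] else [M id := n]]]

id := n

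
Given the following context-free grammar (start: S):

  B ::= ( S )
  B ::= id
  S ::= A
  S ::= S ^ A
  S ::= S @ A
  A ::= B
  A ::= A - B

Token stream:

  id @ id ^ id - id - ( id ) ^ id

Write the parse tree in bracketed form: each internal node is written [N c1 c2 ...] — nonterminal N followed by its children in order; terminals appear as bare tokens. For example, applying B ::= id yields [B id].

[S [S [S [S [A [B id]]] @ [A [B id]]] ^ [A [A [A [B id]] - [B id]] - [B ( [S [A [B id]]] )]]] ^ [A [B id]]]

S
S ^ A
S ^ A ^ A
S @ A ^ A ^ A
A @ A ^ A ^ A
B @ A ^ A ^ A
id @ A ^ A ^ A
id @ B ^ A ^ A
id @ id ^ A ^ A
id @ id ^ A - B ^ A
id @ id ^ A - B - B ^ A
id @ id ^ B - B - B ^ A
id @ id ^ id - B - B ^ A
id @ id ^ id - id - B ^ A
id @ id ^ id - id - ( S ) ^ A
id @ id ^ id - id - ( A ) ^ A
id @ id ^ id - id - ( B ) ^ A
id @ id ^ id - id - ( id ) ^ A
id @ id ^ id - id - ( id ) ^ B
id @ id ^ id - id - ( id ) ^ id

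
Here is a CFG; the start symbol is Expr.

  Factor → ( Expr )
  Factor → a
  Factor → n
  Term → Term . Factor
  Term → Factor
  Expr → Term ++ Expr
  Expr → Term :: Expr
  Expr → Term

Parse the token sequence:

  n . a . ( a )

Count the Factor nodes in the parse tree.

[Expr [Term [Term [Term [Factor n]] . [Factor a]] . [Factor ( [Expr [Term [Factor a]]] )]]]

4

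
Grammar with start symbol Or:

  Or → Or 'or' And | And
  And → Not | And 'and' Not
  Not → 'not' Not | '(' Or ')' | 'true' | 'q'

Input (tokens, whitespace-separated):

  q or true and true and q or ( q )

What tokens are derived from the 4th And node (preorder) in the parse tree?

[Or [Or [Or [And [Not q]]] or [And [And [And [Not true]] and [Not true]] and [Not q]]] or [And [Not ( [Or [And [Not q]]] )]]]

true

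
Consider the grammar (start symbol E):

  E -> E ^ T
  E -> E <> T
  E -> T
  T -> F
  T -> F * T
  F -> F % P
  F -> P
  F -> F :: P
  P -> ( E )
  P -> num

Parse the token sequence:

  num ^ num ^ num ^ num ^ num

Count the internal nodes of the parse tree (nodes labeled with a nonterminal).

20

[E [E [E [E [E [T [F [P num]]]] ^ [T [F [P num]]]] ^ [T [F [P num]]]] ^ [T [F [P num]]]] ^ [T [F [P num]]]]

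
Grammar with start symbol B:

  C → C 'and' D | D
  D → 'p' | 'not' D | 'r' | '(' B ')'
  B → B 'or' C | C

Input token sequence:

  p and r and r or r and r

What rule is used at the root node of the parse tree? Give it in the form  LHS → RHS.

[B [B [C [C [C [D p]] and [D r]] and [D r]]] or [C [C [D r]] and [D r]]]

B → B 'or' C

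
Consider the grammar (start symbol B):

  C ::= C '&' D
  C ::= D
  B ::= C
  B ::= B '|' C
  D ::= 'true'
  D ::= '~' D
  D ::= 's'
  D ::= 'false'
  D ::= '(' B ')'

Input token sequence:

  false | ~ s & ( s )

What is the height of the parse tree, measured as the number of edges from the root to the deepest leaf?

6

[B [B [C [D false]]] | [C [C [D ~ [D s]]] & [D ( [B [C [D s]]] )]]]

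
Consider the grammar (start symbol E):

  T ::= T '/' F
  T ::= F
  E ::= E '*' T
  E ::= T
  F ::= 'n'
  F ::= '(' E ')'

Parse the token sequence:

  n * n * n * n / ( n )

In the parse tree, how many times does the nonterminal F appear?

6

[E [E [E [E [T [F n]]] * [T [F n]]] * [T [F n]]] * [T [T [F n]] / [F ( [E [T [F n]]] )]]]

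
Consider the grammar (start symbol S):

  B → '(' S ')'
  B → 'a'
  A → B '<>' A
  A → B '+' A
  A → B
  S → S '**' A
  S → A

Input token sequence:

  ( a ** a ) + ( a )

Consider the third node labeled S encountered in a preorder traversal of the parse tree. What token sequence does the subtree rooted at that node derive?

a

[S [A [B ( [S [S [A [B a]]] ** [A [B a]]] )] + [A [B ( [S [A [B a]]] )]]]]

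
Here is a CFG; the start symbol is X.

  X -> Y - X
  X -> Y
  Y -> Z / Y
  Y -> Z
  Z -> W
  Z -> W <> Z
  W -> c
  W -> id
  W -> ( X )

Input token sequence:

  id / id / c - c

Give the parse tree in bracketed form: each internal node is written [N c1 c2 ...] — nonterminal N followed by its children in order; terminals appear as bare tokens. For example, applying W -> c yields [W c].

[X [Y [Z [W id]] / [Y [Z [W id]] / [Y [Z [W c]]]]] - [X [Y [Z [W c]]]]]

X
Y - X
Z / Y - X
W / Y - X
id / Y - X
id / Z / Y - X
id / W / Y - X
id / id / Y - X
id / id / Z - X
id / id / W - X
id / id / c - X
id / id / c - Y
id / id / c - Z
id / id / c - W
id / id / c - c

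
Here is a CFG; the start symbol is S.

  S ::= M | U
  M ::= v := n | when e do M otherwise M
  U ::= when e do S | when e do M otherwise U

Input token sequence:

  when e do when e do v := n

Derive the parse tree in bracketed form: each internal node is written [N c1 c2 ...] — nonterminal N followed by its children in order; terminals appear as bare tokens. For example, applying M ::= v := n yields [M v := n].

[S [U when e do [S [U when e do [S [M v := n]]]]]]

S
U
when e do S
when e do U
when e do when e do S
when e do when e do M
when e do when e do v := n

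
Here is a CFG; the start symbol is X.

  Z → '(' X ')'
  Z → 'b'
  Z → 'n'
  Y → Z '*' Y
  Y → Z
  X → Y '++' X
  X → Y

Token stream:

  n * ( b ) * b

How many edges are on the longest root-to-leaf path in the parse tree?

[X [Y [Z n] * [Y [Z ( [X [Y [Z b]]] )] * [Y [Z b]]]]]

7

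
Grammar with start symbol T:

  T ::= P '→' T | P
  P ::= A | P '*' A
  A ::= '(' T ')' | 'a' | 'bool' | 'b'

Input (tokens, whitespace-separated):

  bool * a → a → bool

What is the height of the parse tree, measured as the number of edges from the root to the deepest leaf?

[T [P [P [A bool]] * [A a]] → [T [P [A a]] → [T [P [A bool]]]]]

5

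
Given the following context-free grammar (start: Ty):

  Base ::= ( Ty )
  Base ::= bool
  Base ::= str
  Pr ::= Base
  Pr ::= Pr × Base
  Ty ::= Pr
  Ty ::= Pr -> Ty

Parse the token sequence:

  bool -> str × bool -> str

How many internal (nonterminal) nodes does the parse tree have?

11

[Ty [Pr [Base bool]] -> [Ty [Pr [Pr [Base str]] × [Base bool]] -> [Ty [Pr [Base str]]]]]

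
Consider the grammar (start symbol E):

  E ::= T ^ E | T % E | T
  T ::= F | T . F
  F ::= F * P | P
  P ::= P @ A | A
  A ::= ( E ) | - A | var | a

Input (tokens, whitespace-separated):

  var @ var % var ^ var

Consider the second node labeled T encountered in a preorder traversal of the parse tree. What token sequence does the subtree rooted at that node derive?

var

[E [T [F [P [P [A var]] @ [A var]]]] % [E [T [F [P [A var]]]] ^ [E [T [F [P [A var]]]]]]]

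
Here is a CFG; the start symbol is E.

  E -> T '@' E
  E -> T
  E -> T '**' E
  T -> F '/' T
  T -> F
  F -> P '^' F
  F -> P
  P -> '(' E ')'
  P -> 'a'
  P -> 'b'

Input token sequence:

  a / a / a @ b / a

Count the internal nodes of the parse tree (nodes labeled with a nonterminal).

17

[E [T [F [P a]] / [T [F [P a]] / [T [F [P a]]]]] @ [E [T [F [P b]] / [T [F [P a]]]]]]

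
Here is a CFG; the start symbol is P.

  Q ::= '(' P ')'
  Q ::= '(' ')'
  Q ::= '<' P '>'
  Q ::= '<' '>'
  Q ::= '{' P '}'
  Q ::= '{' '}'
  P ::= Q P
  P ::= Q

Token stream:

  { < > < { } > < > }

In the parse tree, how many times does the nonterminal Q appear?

5

[P [Q { [P [Q < >] [P [Q < [P [Q { }]] >] [P [Q < >]]]] }]]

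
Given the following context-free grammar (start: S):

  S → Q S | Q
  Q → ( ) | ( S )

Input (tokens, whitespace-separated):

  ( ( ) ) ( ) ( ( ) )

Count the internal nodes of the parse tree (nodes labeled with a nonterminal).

10

[S [Q ( [S [Q ( )]] )] [S [Q ( )] [S [Q ( [S [Q ( )]] )]]]]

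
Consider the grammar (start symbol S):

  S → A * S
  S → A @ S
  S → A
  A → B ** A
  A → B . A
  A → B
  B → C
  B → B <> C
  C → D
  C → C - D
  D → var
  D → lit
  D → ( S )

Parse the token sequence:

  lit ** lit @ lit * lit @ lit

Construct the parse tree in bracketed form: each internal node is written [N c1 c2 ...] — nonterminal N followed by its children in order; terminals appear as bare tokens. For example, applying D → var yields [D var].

[S [A [B [C [D lit]]] ** [A [B [C [D lit]]]]] @ [S [A [B [C [D lit]]]] * [S [A [B [C [D lit]]]] @ [S [A [B [C [D lit]]]]]]]]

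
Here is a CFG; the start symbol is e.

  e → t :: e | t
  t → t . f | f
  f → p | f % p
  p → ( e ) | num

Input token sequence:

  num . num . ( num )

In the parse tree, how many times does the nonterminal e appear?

2

[e [t [t [t [f [p num]]] . [f [p num]]] . [f [p ( [e [t [f [p num]]]] )]]]]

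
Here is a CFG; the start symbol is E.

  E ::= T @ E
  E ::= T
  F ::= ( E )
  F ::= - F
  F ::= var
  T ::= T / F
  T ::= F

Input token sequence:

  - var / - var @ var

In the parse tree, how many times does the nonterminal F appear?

[E [T [T [F - [F var]]] / [F - [F var]]] @ [E [T [F var]]]]

5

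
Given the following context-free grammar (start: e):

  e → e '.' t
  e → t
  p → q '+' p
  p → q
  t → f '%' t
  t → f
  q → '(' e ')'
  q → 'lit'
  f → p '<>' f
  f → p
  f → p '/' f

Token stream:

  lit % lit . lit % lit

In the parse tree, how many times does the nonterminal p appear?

[e [e [t [f [p [q lit]]] % [t [f [p [q lit]]]]]] . [t [f [p [q lit]]] % [t [f [p [q lit]]]]]]

4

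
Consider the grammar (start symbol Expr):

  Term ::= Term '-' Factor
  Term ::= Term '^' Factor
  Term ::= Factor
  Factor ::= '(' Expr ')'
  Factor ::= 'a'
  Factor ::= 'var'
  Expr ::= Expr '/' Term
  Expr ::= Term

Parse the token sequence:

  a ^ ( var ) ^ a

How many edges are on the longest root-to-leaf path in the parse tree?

[Expr [Term [Term [Term [Factor a]] ^ [Factor ( [Expr [Term [Factor var]]] )]] ^ [Factor a]]]

7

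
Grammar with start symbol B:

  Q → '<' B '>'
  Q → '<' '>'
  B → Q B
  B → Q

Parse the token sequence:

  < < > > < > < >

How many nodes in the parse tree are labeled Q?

[B [Q < [B [Q < >]] >] [B [Q < >] [B [Q < >]]]]

4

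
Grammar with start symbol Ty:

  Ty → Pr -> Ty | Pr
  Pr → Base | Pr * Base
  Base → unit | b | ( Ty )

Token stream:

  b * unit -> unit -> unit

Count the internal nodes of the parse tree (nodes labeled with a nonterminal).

[Ty [Pr [Pr [Base b]] * [Base unit]] -> [Ty [Pr [Base unit]] -> [Ty [Pr [Base unit]]]]]

11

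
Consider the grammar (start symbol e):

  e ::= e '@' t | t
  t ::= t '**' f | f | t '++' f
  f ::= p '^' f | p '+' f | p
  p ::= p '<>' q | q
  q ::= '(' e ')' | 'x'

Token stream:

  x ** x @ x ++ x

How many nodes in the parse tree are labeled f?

4

[e [e [t [t [f [p [q x]]]] ** [f [p [q x]]]]] @ [t [t [f [p [q x]]]] ++ [f [p [q x]]]]]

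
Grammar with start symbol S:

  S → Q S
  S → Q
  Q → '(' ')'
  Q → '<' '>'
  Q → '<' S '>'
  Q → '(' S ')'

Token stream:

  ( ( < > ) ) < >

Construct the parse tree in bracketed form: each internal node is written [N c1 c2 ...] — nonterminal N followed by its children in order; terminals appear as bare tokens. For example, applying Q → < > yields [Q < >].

S
Q S
( S ) S
( Q ) S
( ( S ) ) S
( ( Q ) ) S
( ( < > ) ) S
( ( < > ) ) Q
( ( < > ) ) < >

[S [Q ( [S [Q ( [S [Q < >]] )]] )] [S [Q < >]]]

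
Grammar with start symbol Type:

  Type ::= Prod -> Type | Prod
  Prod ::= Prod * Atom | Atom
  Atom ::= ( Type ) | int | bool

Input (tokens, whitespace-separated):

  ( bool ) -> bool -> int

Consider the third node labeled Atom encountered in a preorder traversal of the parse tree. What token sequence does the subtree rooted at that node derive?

bool

[Type [Prod [Atom ( [Type [Prod [Atom bool]]] )]] -> [Type [Prod [Atom bool]] -> [Type [Prod [Atom int]]]]]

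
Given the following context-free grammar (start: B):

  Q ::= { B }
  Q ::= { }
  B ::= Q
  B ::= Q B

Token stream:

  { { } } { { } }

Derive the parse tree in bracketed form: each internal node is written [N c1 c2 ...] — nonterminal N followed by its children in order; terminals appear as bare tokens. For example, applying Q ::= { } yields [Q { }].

[B [Q { [B [Q { }]] }] [B [Q { [B [Q { }]] }]]]

B
Q B
{ B } B
{ Q } B
{ { } } B
{ { } } Q
{ { } } { B }
{ { } } { Q }
{ { } } { { } }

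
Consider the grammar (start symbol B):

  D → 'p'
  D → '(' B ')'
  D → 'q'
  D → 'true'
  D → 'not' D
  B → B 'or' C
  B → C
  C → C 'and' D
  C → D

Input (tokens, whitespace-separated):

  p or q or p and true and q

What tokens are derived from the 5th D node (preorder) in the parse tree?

[B [B [B [C [D p]]] or [C [D q]]] or [C [C [C [D p]] and [D true]] and [D q]]]

q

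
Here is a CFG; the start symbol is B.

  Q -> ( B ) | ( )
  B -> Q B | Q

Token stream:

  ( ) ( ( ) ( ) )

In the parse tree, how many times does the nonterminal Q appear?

4

[B [Q ( )] [B [Q ( [B [Q ( )] [B [Q ( )]]] )]]]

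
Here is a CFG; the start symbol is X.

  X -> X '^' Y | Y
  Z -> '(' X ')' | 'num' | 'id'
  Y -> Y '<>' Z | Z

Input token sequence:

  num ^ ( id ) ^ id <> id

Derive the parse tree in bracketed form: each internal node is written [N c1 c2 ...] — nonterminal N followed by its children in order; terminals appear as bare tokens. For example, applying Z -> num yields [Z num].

X
X ^ Y
X ^ Y ^ Y
Y ^ Y ^ Y
Z ^ Y ^ Y
num ^ Y ^ Y
num ^ Z ^ Y
num ^ ( X ) ^ Y
num ^ ( Y ) ^ Y
num ^ ( Z ) ^ Y
num ^ ( id ) ^ Y
num ^ ( id ) ^ Y <> Z
num ^ ( id ) ^ Z <> Z
num ^ ( id ) ^ id <> Z
num ^ ( id ) ^ id <> id

[X [X [X [Y [Z num]]] ^ [Y [Z ( [X [Y [Z id]]] )]]] ^ [Y [Y [Z id]] <> [Z id]]]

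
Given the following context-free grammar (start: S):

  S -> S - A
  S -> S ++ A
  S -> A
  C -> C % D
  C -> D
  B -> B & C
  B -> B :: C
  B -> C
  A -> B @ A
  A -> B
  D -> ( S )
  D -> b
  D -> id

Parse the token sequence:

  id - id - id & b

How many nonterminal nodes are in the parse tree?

18

[S [S [S [A [B [C [D id]]]]] - [A [B [C [D id]]]]] - [A [B [B [C [D id]]] & [C [D b]]]]]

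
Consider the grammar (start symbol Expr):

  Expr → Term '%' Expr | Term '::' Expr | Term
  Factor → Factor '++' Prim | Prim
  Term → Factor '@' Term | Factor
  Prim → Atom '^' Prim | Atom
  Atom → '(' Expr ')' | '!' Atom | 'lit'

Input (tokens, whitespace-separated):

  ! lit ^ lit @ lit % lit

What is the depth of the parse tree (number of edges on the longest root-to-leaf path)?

[Expr [Term [Factor [Prim [Atom ! [Atom lit]] ^ [Prim [Atom lit]]]] @ [Term [Factor [Prim [Atom lit]]]]] % [Expr [Term [Factor [Prim [Atom lit]]]]]]

6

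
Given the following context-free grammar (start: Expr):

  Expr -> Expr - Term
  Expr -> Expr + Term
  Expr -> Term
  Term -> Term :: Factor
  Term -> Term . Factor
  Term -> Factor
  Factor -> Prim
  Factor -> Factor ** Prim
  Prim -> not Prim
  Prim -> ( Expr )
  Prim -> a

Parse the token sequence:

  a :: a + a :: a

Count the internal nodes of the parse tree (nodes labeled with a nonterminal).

[Expr [Expr [Term [Term [Factor [Prim a]]] :: [Factor [Prim a]]]] + [Term [Term [Factor [Prim a]]] :: [Factor [Prim a]]]]

14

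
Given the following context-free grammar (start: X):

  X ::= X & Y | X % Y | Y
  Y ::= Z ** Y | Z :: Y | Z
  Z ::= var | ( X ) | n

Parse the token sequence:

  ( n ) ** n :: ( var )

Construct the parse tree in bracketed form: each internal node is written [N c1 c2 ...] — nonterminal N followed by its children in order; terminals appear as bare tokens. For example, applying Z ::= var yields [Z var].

X
Y
Z ** Y
( X ) ** Y
( Y ) ** Y
( Z ) ** Y
( n ) ** Y
( n ) ** Z :: Y
( n ) ** n :: Y
( n ) ** n :: Z
( n ) ** n :: ( X )
( n ) ** n :: ( Y )
( n ) ** n :: ( Z )
( n ) ** n :: ( var )

[X [Y [Z ( [X [Y [Z n]]] )] ** [Y [Z n] :: [Y [Z ( [X [Y [Z var]]] )]]]]]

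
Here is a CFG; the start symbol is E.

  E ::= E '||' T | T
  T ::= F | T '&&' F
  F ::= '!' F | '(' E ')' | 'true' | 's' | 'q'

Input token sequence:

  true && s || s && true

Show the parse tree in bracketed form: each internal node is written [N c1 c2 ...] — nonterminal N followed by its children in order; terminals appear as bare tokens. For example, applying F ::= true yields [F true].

E
E || T
T || T
T && F || T
F && F || T
true && F || T
true && s || T
true && s || T && F
true && s || F && F
true && s || s && F
true && s || s && true

[E [E [T [T [F true]] && [F s]]] || [T [T [F s]] && [F true]]]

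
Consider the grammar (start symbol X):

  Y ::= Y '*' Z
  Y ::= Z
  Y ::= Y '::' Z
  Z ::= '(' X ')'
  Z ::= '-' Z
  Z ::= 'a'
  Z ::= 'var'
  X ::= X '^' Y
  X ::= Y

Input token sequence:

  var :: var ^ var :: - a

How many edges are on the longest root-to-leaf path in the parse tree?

[X [X [Y [Y [Z var]] :: [Z var]]] ^ [Y [Y [Z var]] :: [Z - [Z a]]]]

5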